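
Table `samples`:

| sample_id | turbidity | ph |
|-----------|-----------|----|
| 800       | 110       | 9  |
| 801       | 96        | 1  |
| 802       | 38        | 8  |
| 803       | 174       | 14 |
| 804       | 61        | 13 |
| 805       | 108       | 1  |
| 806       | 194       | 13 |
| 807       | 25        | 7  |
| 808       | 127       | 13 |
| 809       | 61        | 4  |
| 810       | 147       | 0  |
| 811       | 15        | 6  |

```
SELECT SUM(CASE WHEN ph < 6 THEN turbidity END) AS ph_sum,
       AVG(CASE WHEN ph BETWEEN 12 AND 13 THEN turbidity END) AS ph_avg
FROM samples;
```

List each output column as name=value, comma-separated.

ph_sum=412, ph_avg=127.3333333333

[ph_sum: ph < 6]
sample_id=800: ✗
sample_id=801: ✓ → 96
sample_id=802: ✗
sample_id=803: ✗
sample_id=804: ✗
sample_id=805: ✓ → 108
sample_id=806: ✗
sample_id=807: ✗
sample_id=808: ✗
sample_id=809: ✓ → 61
sample_id=810: ✓ → 147
sample_id=811: ✗
ph_sum = 96 + 108 + 61 + 147 = 412
—
[ph_avg: ph BETWEEN 12 AND 13]
sample_id=800: ✗
sample_id=801: ✗
sample_id=802: ✗
sample_id=803: ✗
sample_id=804: ✓ → 61
sample_id=805: ✗
sample_id=806: ✓ → 194
sample_id=807: ✗
sample_id=808: ✓ → 127
sample_id=809: ✗
sample_id=810: ✗
sample_id=811: ✗
ph_avg = (61 + 194 + 127) / 3 = 127.3333333333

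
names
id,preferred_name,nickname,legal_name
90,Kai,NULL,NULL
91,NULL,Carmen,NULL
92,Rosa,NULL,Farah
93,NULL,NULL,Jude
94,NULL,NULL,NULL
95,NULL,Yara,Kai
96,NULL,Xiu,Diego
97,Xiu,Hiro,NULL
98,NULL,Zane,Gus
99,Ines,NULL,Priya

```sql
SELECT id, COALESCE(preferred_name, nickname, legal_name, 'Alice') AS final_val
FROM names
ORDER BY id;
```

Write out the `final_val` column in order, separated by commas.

id=90: preferred_name=Kai → Kai
id=91: preferred_name=NULL, nickname=Carmen → Carmen
id=92: preferred_name=Rosa → Rosa
id=93: preferred_name=NULL, nickname=NULL, legal_name=Jude → Jude
id=94: preferred_name=NULL, nickname=NULL, legal_name=NULL, → literal Alice → Alice
id=95: preferred_name=NULL, nickname=Yara → Yara
id=96: preferred_name=NULL, nickname=Xiu → Xiu
id=97: preferred_name=Xiu → Xiu
id=98: preferred_name=NULL, nickname=Zane → Zane
id=99: preferred_name=Ines → Ines

Kai, Carmen, Rosa, Jude, Alice, Yara, Xiu, Xiu, Zane, Ines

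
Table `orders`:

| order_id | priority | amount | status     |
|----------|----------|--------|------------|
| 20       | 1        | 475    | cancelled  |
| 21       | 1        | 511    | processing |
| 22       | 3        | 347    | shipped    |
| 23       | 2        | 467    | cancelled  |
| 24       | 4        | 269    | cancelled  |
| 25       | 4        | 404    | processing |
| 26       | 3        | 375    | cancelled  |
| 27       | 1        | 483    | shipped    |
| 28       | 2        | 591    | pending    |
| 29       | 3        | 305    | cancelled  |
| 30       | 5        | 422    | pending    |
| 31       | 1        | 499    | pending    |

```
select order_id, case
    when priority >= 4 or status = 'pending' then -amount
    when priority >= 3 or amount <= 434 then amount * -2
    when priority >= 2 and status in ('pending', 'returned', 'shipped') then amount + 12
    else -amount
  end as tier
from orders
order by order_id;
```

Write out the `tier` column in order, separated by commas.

-475, -511, -694, -467, -269, -404, -750, -483, -591, -610, -422, -499

order_id=20: ELSE → -475
order_id=21: ELSE → -511
order_id=22: priority >= 3 or amount <= 434 → -694
order_id=23: ELSE → -467
order_id=24: priority >= 4 or status = 'pending' → -269
order_id=25: priority >= 4 or status = 'pending' → -404
order_id=26: priority >= 3 or amount <= 434 → -750
order_id=27: ELSE → -483
order_id=28: priority >= 4 or status = 'pending' → -591
order_id=29: priority >= 3 or amount <= 434 → -610
order_id=30: priority >= 4 or status = 'pending' → -422
order_id=31: priority >= 4 or status = 'pending' → -499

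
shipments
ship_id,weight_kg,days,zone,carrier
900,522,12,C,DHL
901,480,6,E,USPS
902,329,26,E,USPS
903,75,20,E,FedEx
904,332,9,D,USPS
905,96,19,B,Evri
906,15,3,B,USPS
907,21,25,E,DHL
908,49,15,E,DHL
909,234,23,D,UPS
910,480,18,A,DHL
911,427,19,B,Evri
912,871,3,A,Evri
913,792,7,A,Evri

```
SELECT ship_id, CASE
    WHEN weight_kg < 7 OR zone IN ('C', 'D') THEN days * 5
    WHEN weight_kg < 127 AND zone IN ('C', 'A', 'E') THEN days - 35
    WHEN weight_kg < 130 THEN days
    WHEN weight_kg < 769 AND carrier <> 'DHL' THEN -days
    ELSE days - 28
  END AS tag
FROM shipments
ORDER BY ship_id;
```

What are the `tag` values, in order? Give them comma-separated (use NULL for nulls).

60, -6, -26, -15, 45, 19, 3, -10, -20, 115, -10, -19, -25, -21

ship_id=900: weight_kg < 7 OR zone IN ('C', 'D') → 60
ship_id=901: weight_kg < 769 AND carrier <> 'DHL' → -6
ship_id=902: weight_kg < 769 AND carrier <> 'DHL' → -26
ship_id=903: weight_kg < 127 AND zone IN ('C', 'A', 'E') → -15
ship_id=904: weight_kg < 7 OR zone IN ('C', 'D') → 45
ship_id=905: weight_kg < 130 → 19
ship_id=906: weight_kg < 130 → 3
ship_id=907: weight_kg < 127 AND zone IN ('C', 'A', 'E') → -10
ship_id=908: weight_kg < 127 AND zone IN ('C', 'A', 'E') → -20
ship_id=909: weight_kg < 7 OR zone IN ('C', 'D') → 115
ship_id=910: ELSE → -10
ship_id=911: weight_kg < 769 AND carrier <> 'DHL' → -19
ship_id=912: ELSE → -25
ship_id=913: ELSE → -21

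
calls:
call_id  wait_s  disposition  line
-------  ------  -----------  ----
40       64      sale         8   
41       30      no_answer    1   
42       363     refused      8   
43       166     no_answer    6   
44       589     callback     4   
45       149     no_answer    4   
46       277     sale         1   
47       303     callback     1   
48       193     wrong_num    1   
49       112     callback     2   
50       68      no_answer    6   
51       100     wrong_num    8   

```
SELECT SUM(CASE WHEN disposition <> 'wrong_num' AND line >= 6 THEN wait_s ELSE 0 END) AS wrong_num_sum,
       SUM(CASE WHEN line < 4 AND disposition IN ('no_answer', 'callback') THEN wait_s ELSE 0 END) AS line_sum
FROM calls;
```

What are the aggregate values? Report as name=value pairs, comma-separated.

wrong_num_sum=661, line_sum=445

[wrong_num_sum: disposition <> 'wrong_num' AND line >= 6]
call_id=40: ✓ → 64
call_id=41: ✗
call_id=42: ✓ → 363
call_id=43: ✓ → 166
call_id=44: ✗
call_id=45: ✗
call_id=46: ✗
call_id=47: ✗
call_id=48: ✗
call_id=49: ✗
call_id=50: ✓ → 68
call_id=51: ✗
wrong_num_sum = 64 + 363 + 166 + 68 = 661
—
[line_sum: line < 4 AND disposition IN ('no_answer', 'callback')]
call_id=40: ✗
call_id=41: ✓ → 30
call_id=42: ✗
call_id=43: ✗
call_id=44: ✗
call_id=45: ✗
call_id=46: ✗
call_id=47: ✓ → 303
call_id=48: ✗
call_id=49: ✓ → 112
call_id=50: ✗
call_id=51: ✗
line_sum = 30 + 303 + 112 = 445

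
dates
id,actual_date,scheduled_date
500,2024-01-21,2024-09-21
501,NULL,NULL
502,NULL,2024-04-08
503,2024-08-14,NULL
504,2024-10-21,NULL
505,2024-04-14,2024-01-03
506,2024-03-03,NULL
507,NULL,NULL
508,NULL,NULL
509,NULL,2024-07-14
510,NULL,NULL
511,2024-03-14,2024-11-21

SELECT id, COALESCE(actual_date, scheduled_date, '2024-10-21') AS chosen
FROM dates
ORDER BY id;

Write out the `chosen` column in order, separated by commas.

2024-01-21, 2024-10-21, 2024-04-08, 2024-08-14, 2024-10-21, 2024-04-14, 2024-03-03, 2024-10-21, 2024-10-21, 2024-07-14, 2024-10-21, 2024-03-14

id=500: actual_date=2024-01-21 → 2024-01-21
id=501: actual_date=NULL, scheduled_date=NULL, → literal 2024-10-21 → 2024-10-21
id=502: actual_date=NULL, scheduled_date=2024-04-08 → 2024-04-08
id=503: actual_date=2024-08-14 → 2024-08-14
id=504: actual_date=2024-10-21 → 2024-10-21
id=505: actual_date=2024-04-14 → 2024-04-14
id=506: actual_date=2024-03-03 → 2024-03-03
id=507: actual_date=NULL, scheduled_date=NULL, → literal 2024-10-21 → 2024-10-21
id=508: actual_date=NULL, scheduled_date=NULL, → literal 2024-10-21 → 2024-10-21
id=509: actual_date=NULL, scheduled_date=2024-07-14 → 2024-07-14
id=510: actual_date=NULL, scheduled_date=NULL, → literal 2024-10-21 → 2024-10-21
id=511: actual_date=2024-03-14 → 2024-03-14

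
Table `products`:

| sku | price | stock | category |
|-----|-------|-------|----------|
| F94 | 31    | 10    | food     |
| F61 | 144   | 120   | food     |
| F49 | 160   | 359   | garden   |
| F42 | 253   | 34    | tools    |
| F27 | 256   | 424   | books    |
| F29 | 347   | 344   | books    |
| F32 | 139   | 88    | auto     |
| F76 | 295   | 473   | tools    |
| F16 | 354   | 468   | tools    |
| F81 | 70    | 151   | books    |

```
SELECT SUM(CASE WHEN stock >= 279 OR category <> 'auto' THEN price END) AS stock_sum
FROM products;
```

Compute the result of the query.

sku=F94: ✓ → 31
sku=F61: ✓ → 144
sku=F49: ✓ → 160
sku=F42: ✓ → 253
sku=F27: ✓ → 256
sku=F29: ✓ → 347
sku=F32: ✗
sku=F76: ✓ → 295
sku=F16: ✓ → 354
sku=F81: ✓ → 70
stock_sum = 31 + 144 + 160 + 253 + 256 + 347 + 295 + 354 + 70 = 1910

1910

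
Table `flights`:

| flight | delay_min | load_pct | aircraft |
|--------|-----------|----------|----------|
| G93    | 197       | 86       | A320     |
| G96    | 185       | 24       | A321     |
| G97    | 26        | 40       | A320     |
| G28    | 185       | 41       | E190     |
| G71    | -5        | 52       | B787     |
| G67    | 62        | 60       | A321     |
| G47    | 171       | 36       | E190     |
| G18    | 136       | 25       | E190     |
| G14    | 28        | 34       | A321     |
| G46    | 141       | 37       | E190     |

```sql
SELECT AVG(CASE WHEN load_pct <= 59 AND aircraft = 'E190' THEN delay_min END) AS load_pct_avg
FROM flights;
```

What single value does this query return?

flight=G93: ✗
flight=G96: ✗
flight=G97: ✗
flight=G28: ✓ → 185
flight=G71: ✗
flight=G67: ✗
flight=G47: ✓ → 171
flight=G18: ✓ → 136
flight=G14: ✗
flight=G46: ✓ → 141
load_pct_avg = (185 + 171 + 136 + 141) / 4 = 158.25

158.25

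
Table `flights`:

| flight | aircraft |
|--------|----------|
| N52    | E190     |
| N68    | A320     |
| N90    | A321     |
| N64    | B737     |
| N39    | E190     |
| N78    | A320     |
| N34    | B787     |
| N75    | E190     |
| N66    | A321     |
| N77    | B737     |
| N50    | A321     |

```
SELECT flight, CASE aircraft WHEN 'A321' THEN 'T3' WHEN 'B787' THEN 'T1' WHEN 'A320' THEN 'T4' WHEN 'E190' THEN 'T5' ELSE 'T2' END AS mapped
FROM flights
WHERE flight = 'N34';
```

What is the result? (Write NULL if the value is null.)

T1

flight = N34: aircraft=B787.
aircraft='A321' → false
aircraft='B787' → true → T1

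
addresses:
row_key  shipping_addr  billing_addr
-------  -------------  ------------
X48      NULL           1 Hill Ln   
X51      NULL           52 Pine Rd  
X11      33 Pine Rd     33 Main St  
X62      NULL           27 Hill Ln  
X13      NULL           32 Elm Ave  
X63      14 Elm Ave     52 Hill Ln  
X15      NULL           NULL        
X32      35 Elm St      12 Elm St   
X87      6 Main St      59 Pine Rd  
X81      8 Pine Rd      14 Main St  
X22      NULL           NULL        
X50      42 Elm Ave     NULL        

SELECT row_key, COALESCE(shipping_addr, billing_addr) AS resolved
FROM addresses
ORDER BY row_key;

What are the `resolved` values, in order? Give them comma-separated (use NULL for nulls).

row_key=X11: shipping_addr=33 Pine Rd → 33 Pine Rd
row_key=X13: shipping_addr=NULL, billing_addr=32 Elm Ave → 32 Elm Ave
row_key=X15: shipping_addr=NULL, billing_addr=NULL (all NULL) → NULL
row_key=X22: shipping_addr=NULL, billing_addr=NULL (all NULL) → NULL
row_key=X32: shipping_addr=35 Elm St → 35 Elm St
row_key=X48: shipping_addr=NULL, billing_addr=1 Hill Ln → 1 Hill Ln
row_key=X50: shipping_addr=42 Elm Ave → 42 Elm Ave
row_key=X51: shipping_addr=NULL, billing_addr=52 Pine Rd → 52 Pine Rd
row_key=X62: shipping_addr=NULL, billing_addr=27 Hill Ln → 27 Hill Ln
row_key=X63: shipping_addr=14 Elm Ave → 14 Elm Ave
row_key=X81: shipping_addr=8 Pine Rd → 8 Pine Rd
row_key=X87: shipping_addr=6 Main St → 6 Main St

33 Pine Rd, 32 Elm Ave, NULL, NULL, 35 Elm St, 1 Hill Ln, 42 Elm Ave, 52 Pine Rd, 27 Hill Ln, 14 Elm Ave, 8 Pine Rd, 6 Main St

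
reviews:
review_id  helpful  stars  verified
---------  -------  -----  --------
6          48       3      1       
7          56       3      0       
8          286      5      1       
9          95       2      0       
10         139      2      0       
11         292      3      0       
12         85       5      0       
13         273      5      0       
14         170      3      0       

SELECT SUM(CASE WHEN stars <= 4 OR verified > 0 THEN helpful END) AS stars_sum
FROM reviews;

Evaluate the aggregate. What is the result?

review_id=6: ✓ → 48
review_id=7: ✓ → 56
review_id=8: ✓ → 286
review_id=9: ✓ → 95
review_id=10: ✓ → 139
review_id=11: ✓ → 292
review_id=12: ✗
review_id=13: ✗
review_id=14: ✓ → 170
stars_sum = 48 + 56 + 286 + 95 + 139 + 292 + 170 = 1086

1086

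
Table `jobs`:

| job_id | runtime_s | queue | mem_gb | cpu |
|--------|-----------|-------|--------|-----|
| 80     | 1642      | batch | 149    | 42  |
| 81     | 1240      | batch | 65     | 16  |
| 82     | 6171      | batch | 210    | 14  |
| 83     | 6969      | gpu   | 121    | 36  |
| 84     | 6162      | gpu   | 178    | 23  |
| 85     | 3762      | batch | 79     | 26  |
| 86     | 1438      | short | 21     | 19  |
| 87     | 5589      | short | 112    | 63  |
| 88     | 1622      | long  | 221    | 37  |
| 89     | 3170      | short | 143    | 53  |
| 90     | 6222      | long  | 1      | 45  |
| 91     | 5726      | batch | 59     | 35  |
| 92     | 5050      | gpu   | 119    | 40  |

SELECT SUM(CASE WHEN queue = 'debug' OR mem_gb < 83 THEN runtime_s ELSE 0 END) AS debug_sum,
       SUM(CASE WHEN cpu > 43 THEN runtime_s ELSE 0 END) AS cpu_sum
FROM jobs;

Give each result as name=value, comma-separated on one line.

debug_sum=18388, cpu_sum=14981

[debug_sum: queue = 'debug' OR mem_gb < 83]
job_id=80: ✗
job_id=81: ✓ → 1240
job_id=82: ✗
job_id=83: ✗
job_id=84: ✗
job_id=85: ✓ → 3762
job_id=86: ✓ → 1438
job_id=87: ✗
job_id=88: ✗
job_id=89: ✗
job_id=90: ✓ → 6222
job_id=91: ✓ → 5726
job_id=92: ✗
debug_sum = 1240 + 3762 + 1438 + 6222 + 5726 = 18388
—
[cpu_sum: cpu > 43]
job_id=80: ✗
job_id=81: ✗
job_id=82: ✗
job_id=83: ✗
job_id=84: ✗
job_id=85: ✗
job_id=86: ✗
job_id=87: ✓ → 5589
job_id=88: ✗
job_id=89: ✓ → 3170
job_id=90: ✓ → 6222
job_id=91: ✗
job_id=92: ✗
cpu_sum = 5589 + 3170 + 6222 = 14981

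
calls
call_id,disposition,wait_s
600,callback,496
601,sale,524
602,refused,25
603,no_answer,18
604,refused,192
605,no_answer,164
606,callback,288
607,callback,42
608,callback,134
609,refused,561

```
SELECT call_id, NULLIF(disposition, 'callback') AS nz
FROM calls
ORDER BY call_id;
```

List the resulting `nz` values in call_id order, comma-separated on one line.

NULL, sale, refused, no_answer, refused, no_answer, NULL, NULL, NULL, refused

call_id=600: disposition=callback vs callback: equal → NULL
call_id=601: disposition=sale vs callback: differ → sale
call_id=602: disposition=refused vs callback: differ → refused
call_id=603: disposition=no_answer vs callback: differ → no_answer
call_id=604: disposition=refused vs callback: differ → refused
call_id=605: disposition=no_answer vs callback: differ → no_answer
call_id=606: disposition=callback vs callback: equal → NULL
call_id=607: disposition=callback vs callback: equal → NULL
call_id=608: disposition=callback vs callback: equal → NULL
call_id=609: disposition=refused vs callback: differ → refused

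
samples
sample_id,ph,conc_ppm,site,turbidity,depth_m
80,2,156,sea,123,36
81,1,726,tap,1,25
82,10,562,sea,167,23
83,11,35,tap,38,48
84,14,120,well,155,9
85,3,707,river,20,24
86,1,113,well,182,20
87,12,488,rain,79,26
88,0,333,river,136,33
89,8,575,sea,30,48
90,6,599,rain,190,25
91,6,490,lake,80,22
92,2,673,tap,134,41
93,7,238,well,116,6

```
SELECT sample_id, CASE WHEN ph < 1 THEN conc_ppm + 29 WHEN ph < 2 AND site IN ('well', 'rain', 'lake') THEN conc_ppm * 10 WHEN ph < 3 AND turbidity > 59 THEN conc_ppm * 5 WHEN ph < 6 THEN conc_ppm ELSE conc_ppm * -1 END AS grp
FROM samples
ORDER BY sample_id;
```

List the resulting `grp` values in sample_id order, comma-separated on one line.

780, 726, -562, -35, -120, 707, 1130, -488, 362, -575, -599, -490, 3365, -238

sample_id=80: ph < 3 AND turbidity > 59 → 780
sample_id=81: ph < 6 → 726
sample_id=82: ELSE → -562
sample_id=83: ELSE → -35
sample_id=84: ELSE → -120
sample_id=85: ph < 6 → 707
sample_id=86: ph < 2 AND site IN ('well', 'rain', 'lake') → 1130
sample_id=87: ELSE → -488
sample_id=88: ph < 1 → 362
sample_id=89: ELSE → -575
sample_id=90: ELSE → -599
sample_id=91: ELSE → -490
sample_id=92: ph < 3 AND turbidity > 59 → 3365
sample_id=93: ELSE → -238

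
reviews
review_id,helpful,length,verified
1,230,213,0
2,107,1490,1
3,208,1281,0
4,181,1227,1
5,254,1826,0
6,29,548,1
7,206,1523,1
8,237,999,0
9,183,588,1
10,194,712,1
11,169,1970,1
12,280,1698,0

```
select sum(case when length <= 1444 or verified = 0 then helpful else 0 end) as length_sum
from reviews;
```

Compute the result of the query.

1796

review_id=1: ✓ → 230
review_id=2: ✗
review_id=3: ✓ → 208
review_id=4: ✓ → 181
review_id=5: ✓ → 254
review_id=6: ✓ → 29
review_id=7: ✗
review_id=8: ✓ → 237
review_id=9: ✓ → 183
review_id=10: ✓ → 194
review_id=11: ✗
review_id=12: ✓ → 280
length_sum = 230 + 208 + 181 + 254 + 29 + 237 + 183 + 194 + 280 = 1796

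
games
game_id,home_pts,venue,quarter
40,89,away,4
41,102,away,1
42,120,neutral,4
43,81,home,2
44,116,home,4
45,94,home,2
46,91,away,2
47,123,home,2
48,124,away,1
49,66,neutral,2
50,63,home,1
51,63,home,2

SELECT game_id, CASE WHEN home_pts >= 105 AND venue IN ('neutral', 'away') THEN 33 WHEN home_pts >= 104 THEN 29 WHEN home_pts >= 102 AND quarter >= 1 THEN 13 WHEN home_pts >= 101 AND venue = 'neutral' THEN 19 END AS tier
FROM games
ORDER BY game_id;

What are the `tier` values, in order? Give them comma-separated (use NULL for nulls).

game_id=40: (no match → NULL) → NULL
game_id=41: home_pts >= 102 AND quarter >= 1 → 13
game_id=42: home_pts >= 105 AND venue IN ('neutral', 'away') → 33
game_id=43: (no match → NULL) → NULL
game_id=44: home_pts >= 104 → 29
game_id=45: (no match → NULL) → NULL
game_id=46: (no match → NULL) → NULL
game_id=47: home_pts >= 104 → 29
game_id=48: home_pts >= 105 AND venue IN ('neutral', 'away') → 33
game_id=49: (no match → NULL) → NULL
game_id=50: (no match → NULL) → NULL
game_id=51: (no match → NULL) → NULL

NULL, 13, 33, NULL, 29, NULL, NULL, 29, 33, NULL, NULL, NULL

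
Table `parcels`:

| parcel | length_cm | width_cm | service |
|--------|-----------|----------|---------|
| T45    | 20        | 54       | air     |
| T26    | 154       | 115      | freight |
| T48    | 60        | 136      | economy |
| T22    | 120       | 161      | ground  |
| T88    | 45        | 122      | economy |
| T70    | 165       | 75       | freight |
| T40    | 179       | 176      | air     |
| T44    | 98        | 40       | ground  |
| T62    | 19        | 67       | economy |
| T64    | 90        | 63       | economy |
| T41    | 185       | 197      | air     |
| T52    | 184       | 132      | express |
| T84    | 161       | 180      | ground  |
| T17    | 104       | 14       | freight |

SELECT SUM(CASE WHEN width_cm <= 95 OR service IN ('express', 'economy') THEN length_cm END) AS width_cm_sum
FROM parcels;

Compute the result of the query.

785

parcel=T45: ✓ → 20
parcel=T26: ✗
parcel=T48: ✓ → 60
parcel=T22: ✗
parcel=T88: ✓ → 45
parcel=T70: ✓ → 165
parcel=T40: ✗
parcel=T44: ✓ → 98
parcel=T62: ✓ → 19
parcel=T64: ✓ → 90
parcel=T41: ✗
parcel=T52: ✓ → 184
parcel=T84: ✗
parcel=T17: ✓ → 104
width_cm_sum = 20 + 60 + 45 + 165 + 98 + 19 + 90 + 184 + 104 = 785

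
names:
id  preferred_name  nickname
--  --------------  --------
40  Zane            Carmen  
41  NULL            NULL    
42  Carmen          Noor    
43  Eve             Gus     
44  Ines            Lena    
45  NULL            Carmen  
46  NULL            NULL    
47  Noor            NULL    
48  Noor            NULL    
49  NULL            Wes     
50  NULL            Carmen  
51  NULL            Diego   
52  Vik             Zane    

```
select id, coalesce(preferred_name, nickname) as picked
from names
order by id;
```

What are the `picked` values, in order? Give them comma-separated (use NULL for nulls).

id=40: preferred_name=Zane → Zane
id=41: preferred_name=NULL, nickname=NULL (all NULL) → NULL
id=42: preferred_name=Carmen → Carmen
id=43: preferred_name=Eve → Eve
id=44: preferred_name=Ines → Ines
id=45: preferred_name=NULL, nickname=Carmen → Carmen
id=46: preferred_name=NULL, nickname=NULL (all NULL) → NULL
id=47: preferred_name=Noor → Noor
id=48: preferred_name=Noor → Noor
id=49: preferred_name=NULL, nickname=Wes → Wes
id=50: preferred_name=NULL, nickname=Carmen → Carmen
id=51: preferred_name=NULL, nickname=Diego → Diego
id=52: preferred_name=Vik → Vik

Zane, NULL, Carmen, Eve, Ines, Carmen, NULL, Noor, Noor, Wes, Carmen, Diego, Vik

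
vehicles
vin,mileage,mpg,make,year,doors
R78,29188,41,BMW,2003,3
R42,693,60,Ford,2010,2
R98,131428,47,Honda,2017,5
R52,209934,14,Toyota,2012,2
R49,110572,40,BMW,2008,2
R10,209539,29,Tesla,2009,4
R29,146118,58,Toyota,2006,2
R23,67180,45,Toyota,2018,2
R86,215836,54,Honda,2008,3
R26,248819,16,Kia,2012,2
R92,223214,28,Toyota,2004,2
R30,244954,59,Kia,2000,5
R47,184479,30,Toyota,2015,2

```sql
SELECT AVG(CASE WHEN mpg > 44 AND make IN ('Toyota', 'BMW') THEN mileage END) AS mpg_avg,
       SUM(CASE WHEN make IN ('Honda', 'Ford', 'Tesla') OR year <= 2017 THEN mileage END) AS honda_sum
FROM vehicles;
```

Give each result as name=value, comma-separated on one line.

[mpg_avg: mpg > 44 AND make IN ('Toyota', 'BMW')]
vin=R78: ✗
vin=R42: ✗
vin=R98: ✗
vin=R52: ✗
vin=R49: ✗
vin=R10: ✗
vin=R29: ✓ → 146118
vin=R23: ✓ → 67180
vin=R86: ✗
vin=R26: ✗
vin=R92: ✗
vin=R30: ✗
vin=R47: ✗
mpg_avg = (146118 + 67180) / 2 = 106649
—
[honda_sum: make IN ('Honda', 'Ford', 'Tesla') OR year <= 2017]
vin=R78: ✓ → 29188
vin=R42: ✓ → 693
vin=R98: ✓ → 131428
vin=R52: ✓ → 209934
vin=R49: ✓ → 110572
vin=R10: ✓ → 209539
vin=R29: ✓ → 146118
vin=R23: ✗
vin=R86: ✓ → 215836
vin=R26: ✓ → 248819
vin=R92: ✓ → 223214
vin=R30: ✓ → 244954
vin=R47: ✓ → 184479
honda_sum = 29188 + 693 + 131428 + 209934 + 110572 + 209539 + 146118 + 215836 + 248819 + 223214 + 244954 + 184479 = 1954774

mpg_avg=106649, honda_sum=1954774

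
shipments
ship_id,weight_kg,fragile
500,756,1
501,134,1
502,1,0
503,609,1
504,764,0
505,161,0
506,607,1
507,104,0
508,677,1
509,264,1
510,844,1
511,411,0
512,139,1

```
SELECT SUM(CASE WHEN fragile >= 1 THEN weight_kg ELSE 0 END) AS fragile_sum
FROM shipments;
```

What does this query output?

4030

ship_id=500: ✓ → 756
ship_id=501: ✓ → 134
ship_id=502: ✗
ship_id=503: ✓ → 609
ship_id=504: ✗
ship_id=505: ✗
ship_id=506: ✓ → 607
ship_id=507: ✗
ship_id=508: ✓ → 677
ship_id=509: ✓ → 264
ship_id=510: ✓ → 844
ship_id=511: ✗
ship_id=512: ✓ → 139
fragile_sum = 756 + 134 + 609 + 607 + 677 + 264 + 844 + 139 = 4030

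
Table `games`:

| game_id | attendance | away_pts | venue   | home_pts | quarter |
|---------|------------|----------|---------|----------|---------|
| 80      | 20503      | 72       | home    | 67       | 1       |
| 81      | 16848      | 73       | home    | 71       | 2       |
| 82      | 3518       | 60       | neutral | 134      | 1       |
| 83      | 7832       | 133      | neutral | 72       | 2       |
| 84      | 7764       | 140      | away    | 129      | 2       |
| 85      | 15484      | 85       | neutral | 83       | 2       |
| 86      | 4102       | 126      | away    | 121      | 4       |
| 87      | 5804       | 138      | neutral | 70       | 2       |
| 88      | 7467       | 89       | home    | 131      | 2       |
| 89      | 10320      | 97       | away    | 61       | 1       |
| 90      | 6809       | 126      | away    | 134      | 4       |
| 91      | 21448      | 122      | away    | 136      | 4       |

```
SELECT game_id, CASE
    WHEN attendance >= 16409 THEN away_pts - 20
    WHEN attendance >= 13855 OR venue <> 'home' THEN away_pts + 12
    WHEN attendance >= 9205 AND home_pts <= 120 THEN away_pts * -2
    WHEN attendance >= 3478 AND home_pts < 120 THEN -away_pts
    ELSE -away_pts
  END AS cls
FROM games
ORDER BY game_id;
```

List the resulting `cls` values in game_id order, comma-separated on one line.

game_id=80: attendance >= 16409 → 52
game_id=81: attendance >= 16409 → 53
game_id=82: attendance >= 13855 OR venue <> 'home' → 72
game_id=83: attendance >= 13855 OR venue <> 'home' → 145
game_id=84: attendance >= 13855 OR venue <> 'home' → 152
game_id=85: attendance >= 13855 OR venue <> 'home' → 97
game_id=86: attendance >= 13855 OR venue <> 'home' → 138
game_id=87: attendance >= 13855 OR venue <> 'home' → 150
game_id=88: ELSE → -89
game_id=89: attendance >= 13855 OR venue <> 'home' → 109
game_id=90: attendance >= 13855 OR venue <> 'home' → 138
game_id=91: attendance >= 16409 → 102

52, 53, 72, 145, 152, 97, 138, 150, -89, 109, 138, 102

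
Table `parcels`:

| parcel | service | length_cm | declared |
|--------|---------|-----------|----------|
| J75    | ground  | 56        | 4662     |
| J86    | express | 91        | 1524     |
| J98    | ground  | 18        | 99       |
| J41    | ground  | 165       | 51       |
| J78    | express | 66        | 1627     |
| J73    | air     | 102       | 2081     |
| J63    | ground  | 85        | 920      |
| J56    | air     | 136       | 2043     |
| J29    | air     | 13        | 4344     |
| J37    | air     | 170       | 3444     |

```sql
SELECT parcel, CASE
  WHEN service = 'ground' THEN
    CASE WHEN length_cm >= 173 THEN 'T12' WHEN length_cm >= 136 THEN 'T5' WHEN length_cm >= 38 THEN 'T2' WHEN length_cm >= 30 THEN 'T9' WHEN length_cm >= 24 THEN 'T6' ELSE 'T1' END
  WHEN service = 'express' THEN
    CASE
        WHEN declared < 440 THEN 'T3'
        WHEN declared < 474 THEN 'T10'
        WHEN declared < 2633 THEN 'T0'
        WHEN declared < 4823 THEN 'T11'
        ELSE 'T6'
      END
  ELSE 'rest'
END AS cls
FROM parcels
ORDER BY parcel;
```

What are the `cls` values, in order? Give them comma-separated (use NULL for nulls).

rest, rest, T5, rest, T2, rest, T2, T0, T0, T1

parcel=J29: service='air' → outer ELSE → rest
parcel=J37: service='air' → outer ELSE → rest
parcel=J41: service='ground' → inner[length_cm >= 136] → T5
parcel=J56: service='air' → outer ELSE → rest
parcel=J63: service='ground' → inner[length_cm >= 38] → T2
parcel=J73: service='air' → outer ELSE → rest
parcel=J75: service='ground' → inner[length_cm >= 38] → T2
parcel=J78: service='express' → inner[declared < 2633] → T0
parcel=J86: service='express' → inner[declared < 2633] → T0
parcel=J98: service='ground' → inner[ELSE] → T1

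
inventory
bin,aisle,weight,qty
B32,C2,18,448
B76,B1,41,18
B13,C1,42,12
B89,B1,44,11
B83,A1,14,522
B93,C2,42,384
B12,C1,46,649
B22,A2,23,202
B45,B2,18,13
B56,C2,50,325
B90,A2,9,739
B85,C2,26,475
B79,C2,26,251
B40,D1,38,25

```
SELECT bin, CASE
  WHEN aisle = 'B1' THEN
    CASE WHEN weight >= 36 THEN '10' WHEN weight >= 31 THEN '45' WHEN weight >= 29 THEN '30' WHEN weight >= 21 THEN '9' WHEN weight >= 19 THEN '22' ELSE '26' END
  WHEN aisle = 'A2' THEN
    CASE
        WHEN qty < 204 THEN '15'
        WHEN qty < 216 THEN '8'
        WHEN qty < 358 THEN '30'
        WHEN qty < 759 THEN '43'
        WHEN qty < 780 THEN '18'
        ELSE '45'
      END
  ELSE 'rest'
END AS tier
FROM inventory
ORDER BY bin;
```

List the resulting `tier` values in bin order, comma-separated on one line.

rest, rest, 15, rest, rest, rest, rest, 10, rest, rest, rest, 10, 43, rest

bin=B12: aisle='C1' → outer ELSE → rest
bin=B13: aisle='C1' → outer ELSE → rest
bin=B22: aisle='A2' → inner[qty < 204] → 15
bin=B32: aisle='C2' → outer ELSE → rest
bin=B40: aisle='D1' → outer ELSE → rest
bin=B45: aisle='B2' → outer ELSE → rest
bin=B56: aisle='C2' → outer ELSE → rest
bin=B76: aisle='B1' → inner[weight >= 36] → 10
bin=B79: aisle='C2' → outer ELSE → rest
bin=B83: aisle='A1' → outer ELSE → rest
bin=B85: aisle='C2' → outer ELSE → rest
bin=B89: aisle='B1' → inner[weight >= 36] → 10
bin=B90: aisle='A2' → inner[qty < 759] → 43
bin=B93: aisle='C2' → outer ELSE → rest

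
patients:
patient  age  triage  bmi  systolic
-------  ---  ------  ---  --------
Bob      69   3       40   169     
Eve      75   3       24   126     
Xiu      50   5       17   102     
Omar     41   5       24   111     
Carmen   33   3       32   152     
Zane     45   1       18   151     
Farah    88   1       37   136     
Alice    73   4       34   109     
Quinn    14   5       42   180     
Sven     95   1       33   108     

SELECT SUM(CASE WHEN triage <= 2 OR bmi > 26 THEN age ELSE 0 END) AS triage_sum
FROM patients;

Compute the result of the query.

417

patient=Bob: ✓ → 69
patient=Eve: ✗
patient=Xiu: ✗
patient=Omar: ✗
patient=Carmen: ✓ → 33
patient=Zane: ✓ → 45
patient=Farah: ✓ → 88
patient=Alice: ✓ → 73
patient=Quinn: ✓ → 14
patient=Sven: ✓ → 95
triage_sum = 69 + 33 + 45 + 88 + 73 + 14 + 95 = 417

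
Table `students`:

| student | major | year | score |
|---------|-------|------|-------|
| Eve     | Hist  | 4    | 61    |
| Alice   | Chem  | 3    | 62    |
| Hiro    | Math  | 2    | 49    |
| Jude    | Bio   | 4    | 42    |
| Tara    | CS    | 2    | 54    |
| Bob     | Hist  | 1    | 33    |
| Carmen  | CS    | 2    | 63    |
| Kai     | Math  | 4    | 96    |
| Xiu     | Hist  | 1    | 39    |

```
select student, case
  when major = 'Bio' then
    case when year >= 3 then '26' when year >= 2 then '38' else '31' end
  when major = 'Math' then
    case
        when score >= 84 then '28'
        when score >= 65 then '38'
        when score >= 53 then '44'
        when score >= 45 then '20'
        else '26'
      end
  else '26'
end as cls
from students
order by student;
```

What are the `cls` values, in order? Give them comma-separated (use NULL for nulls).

student=Alice: major='Chem' → outer ELSE → 26
student=Bob: major='Hist' → outer ELSE → 26
student=Carmen: major='CS' → outer ELSE → 26
student=Eve: major='Hist' → outer ELSE → 26
student=Hiro: major='Math' → inner[score >= 45] → 20
student=Jude: major='Bio' → inner[year >= 3] → 26
student=Kai: major='Math' → inner[score >= 84] → 28
student=Tara: major='CS' → outer ELSE → 26
student=Xiu: major='Hist' → outer ELSE → 26

26, 26, 26, 26, 20, 26, 28, 26, 26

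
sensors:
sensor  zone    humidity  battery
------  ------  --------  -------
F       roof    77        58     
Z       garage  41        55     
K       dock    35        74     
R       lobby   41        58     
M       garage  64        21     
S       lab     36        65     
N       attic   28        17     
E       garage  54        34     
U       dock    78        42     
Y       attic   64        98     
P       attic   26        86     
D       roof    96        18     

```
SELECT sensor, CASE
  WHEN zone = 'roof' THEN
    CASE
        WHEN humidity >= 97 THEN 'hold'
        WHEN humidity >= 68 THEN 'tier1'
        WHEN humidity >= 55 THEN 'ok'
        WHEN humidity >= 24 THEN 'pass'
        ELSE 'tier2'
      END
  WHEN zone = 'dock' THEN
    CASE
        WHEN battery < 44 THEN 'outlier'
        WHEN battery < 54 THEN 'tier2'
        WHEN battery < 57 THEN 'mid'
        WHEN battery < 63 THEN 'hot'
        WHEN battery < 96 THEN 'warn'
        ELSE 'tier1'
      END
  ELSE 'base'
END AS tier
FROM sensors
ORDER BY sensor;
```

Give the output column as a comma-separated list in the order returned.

tier1, base, tier1, warn, base, base, base, base, base, outlier, base, base

sensor=D: zone='roof' → inner[humidity >= 68] → tier1
sensor=E: zone='garage' → outer ELSE → base
sensor=F: zone='roof' → inner[humidity >= 68] → tier1
sensor=K: zone='dock' → inner[battery < 96] → warn
sensor=M: zone='garage' → outer ELSE → base
sensor=N: zone='attic' → outer ELSE → base
sensor=P: zone='attic' → outer ELSE → base
sensor=R: zone='lobby' → outer ELSE → base
sensor=S: zone='lab' → outer ELSE → base
sensor=U: zone='dock' → inner[battery < 44] → outlier
sensor=Y: zone='attic' → outer ELSE → base
sensor=Z: zone='garage' → outer ELSE → base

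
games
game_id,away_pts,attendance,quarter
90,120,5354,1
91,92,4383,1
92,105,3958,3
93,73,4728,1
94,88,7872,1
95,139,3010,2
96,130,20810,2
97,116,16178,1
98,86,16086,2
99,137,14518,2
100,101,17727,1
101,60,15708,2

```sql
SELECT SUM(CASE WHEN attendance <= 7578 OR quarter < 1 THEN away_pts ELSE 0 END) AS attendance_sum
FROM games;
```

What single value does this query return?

529

game_id=90: ✓ → 120
game_id=91: ✓ → 92
game_id=92: ✓ → 105
game_id=93: ✓ → 73
game_id=94: ✗
game_id=95: ✓ → 139
game_id=96: ✗
game_id=97: ✗
game_id=98: ✗
game_id=99: ✗
game_id=100: ✗
game_id=101: ✗
attendance_sum = 120 + 92 + 105 + 73 + 139 = 529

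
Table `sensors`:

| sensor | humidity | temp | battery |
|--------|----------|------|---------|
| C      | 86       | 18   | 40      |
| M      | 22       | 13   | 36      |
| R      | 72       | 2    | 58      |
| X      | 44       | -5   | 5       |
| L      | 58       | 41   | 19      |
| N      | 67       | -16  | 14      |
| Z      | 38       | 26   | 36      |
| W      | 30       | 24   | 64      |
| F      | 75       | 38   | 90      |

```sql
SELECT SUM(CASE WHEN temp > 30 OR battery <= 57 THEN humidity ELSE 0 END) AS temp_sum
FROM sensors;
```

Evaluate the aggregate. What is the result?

390

sensor=C: ✓ → 86
sensor=M: ✓ → 22
sensor=R: ✗
sensor=X: ✓ → 44
sensor=L: ✓ → 58
sensor=N: ✓ → 67
sensor=Z: ✓ → 38
sensor=W: ✗
sensor=F: ✓ → 75
temp_sum = 86 + 22 + 44 + 58 + 67 + 38 + 75 = 390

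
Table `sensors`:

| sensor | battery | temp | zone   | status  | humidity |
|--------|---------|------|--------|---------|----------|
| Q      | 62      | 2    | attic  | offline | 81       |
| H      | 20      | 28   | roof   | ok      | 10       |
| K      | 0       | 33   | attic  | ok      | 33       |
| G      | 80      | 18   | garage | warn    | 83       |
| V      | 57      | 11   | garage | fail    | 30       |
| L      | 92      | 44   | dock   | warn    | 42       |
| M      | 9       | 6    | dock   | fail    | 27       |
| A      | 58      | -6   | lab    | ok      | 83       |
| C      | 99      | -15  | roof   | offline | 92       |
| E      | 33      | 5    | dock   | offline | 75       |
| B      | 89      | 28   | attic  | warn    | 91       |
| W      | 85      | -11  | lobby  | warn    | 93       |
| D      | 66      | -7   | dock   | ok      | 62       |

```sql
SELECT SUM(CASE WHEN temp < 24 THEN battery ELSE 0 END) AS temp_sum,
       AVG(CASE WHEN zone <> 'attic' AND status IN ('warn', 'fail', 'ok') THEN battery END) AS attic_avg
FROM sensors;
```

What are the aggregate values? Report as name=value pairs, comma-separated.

temp_sum=549, attic_avg=58.375

[temp_sum: temp < 24]
sensor=Q: ✓ → 62
sensor=H: ✗
sensor=K: ✗
sensor=G: ✓ → 80
sensor=V: ✓ → 57
sensor=L: ✗
sensor=M: ✓ → 9
sensor=A: ✓ → 58
sensor=C: ✓ → 99
sensor=E: ✓ → 33
sensor=B: ✗
sensor=W: ✓ → 85
sensor=D: ✓ → 66
temp_sum = 62 + 80 + 57 + 9 + 58 + 99 + 33 + 85 + 66 = 549
—
[attic_avg: zone <> 'attic' AND status IN ('warn', 'fail', 'ok')]
sensor=Q: ✗
sensor=H: ✓ → 20
sensor=K: ✗
sensor=G: ✓ → 80
sensor=V: ✓ → 57
sensor=L: ✓ → 92
sensor=M: ✓ → 9
sensor=A: ✓ → 58
sensor=C: ✗
sensor=E: ✗
sensor=B: ✗
sensor=W: ✓ → 85
sensor=D: ✓ → 66
attic_avg = (20 + 80 + 57 + 92 + 9 + 58 + 85 + 66) / 8 = 58.375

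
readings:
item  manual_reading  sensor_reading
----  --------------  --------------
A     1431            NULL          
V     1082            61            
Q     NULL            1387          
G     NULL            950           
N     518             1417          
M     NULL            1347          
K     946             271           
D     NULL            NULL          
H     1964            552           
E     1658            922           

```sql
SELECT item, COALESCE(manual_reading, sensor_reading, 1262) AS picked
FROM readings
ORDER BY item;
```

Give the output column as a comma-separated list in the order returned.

1431, 1262, 1658, 950, 1964, 946, 1347, 518, 1387, 1082

item=A: manual_reading=1431 → 1431
item=D: manual_reading=NULL, sensor_reading=NULL, → literal 1262 → 1262
item=E: manual_reading=1658 → 1658
item=G: manual_reading=NULL, sensor_reading=950 → 950
item=H: manual_reading=1964 → 1964
item=K: manual_reading=946 → 946
item=M: manual_reading=NULL, sensor_reading=1347 → 1347
item=N: manual_reading=518 → 518
item=Q: manual_reading=NULL, sensor_reading=1387 → 1387
item=V: manual_reading=1082 → 1082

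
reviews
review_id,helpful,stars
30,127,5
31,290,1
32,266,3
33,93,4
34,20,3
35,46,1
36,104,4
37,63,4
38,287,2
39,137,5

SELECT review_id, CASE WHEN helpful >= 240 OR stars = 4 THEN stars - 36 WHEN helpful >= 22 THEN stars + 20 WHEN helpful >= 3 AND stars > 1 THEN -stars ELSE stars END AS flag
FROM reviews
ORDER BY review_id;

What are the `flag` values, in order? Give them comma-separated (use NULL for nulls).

review_id=30: helpful >= 22 → 25
review_id=31: helpful >= 240 OR stars = 4 → -35
review_id=32: helpful >= 240 OR stars = 4 → -33
review_id=33: helpful >= 240 OR stars = 4 → -32
review_id=34: helpful >= 3 AND stars > 1 → -3
review_id=35: helpful >= 22 → 21
review_id=36: helpful >= 240 OR stars = 4 → -32
review_id=37: helpful >= 240 OR stars = 4 → -32
review_id=38: helpful >= 240 OR stars = 4 → -34
review_id=39: helpful >= 22 → 25

25, -35, -33, -32, -3, 21, -32, -32, -34, 25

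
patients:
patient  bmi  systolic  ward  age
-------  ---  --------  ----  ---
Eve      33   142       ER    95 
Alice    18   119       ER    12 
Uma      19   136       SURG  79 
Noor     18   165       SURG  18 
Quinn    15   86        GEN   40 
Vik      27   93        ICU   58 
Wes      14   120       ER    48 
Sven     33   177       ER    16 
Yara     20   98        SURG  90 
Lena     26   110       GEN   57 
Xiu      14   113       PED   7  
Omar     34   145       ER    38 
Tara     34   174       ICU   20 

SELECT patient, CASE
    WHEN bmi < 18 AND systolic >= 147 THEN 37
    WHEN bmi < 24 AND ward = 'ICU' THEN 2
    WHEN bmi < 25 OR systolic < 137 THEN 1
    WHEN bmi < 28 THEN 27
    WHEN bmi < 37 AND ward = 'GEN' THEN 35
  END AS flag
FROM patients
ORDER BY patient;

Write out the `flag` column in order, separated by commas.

1, NULL, 1, 1, NULL, 1, NULL, NULL, 1, 1, 1, 1, 1

patient=Alice: bmi < 25 OR systolic < 137 → 1
patient=Eve: (no match → NULL) → NULL
patient=Lena: bmi < 25 OR systolic < 137 → 1
patient=Noor: bmi < 25 OR systolic < 137 → 1
patient=Omar: (no match → NULL) → NULL
patient=Quinn: bmi < 25 OR systolic < 137 → 1
patient=Sven: (no match → NULL) → NULL
patient=Tara: (no match → NULL) → NULL
patient=Uma: bmi < 25 OR systolic < 137 → 1
patient=Vik: bmi < 25 OR systolic < 137 → 1
patient=Wes: bmi < 25 OR systolic < 137 → 1
patient=Xiu: bmi < 25 OR systolic < 137 → 1
patient=Yara: bmi < 25 OR systolic < 137 → 1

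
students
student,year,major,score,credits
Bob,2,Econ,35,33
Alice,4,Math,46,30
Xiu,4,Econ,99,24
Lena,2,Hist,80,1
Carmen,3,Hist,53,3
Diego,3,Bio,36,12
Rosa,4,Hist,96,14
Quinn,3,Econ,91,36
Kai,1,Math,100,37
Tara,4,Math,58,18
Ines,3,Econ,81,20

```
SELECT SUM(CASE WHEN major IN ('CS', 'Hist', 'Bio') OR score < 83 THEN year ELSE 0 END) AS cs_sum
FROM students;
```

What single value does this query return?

student=Bob: ✓ → 2
student=Alice: ✓ → 4
student=Xiu: ✗
student=Lena: ✓ → 2
student=Carmen: ✓ → 3
student=Diego: ✓ → 3
student=Rosa: ✓ → 4
student=Quinn: ✗
student=Kai: ✗
student=Tara: ✓ → 4
student=Ines: ✓ → 3
cs_sum = 2 + 4 + 2 + 3 + 3 + 4 + 4 + 3 = 25

25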